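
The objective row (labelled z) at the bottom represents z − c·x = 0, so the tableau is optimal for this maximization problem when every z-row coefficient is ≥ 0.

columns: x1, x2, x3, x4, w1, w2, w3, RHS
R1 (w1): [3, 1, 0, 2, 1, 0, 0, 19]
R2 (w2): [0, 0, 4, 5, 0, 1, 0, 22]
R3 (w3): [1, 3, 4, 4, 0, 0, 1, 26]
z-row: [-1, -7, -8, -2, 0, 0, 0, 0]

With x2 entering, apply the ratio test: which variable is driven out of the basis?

Column x2 entries and ratios — w1: 19/1 = 19; w2: 0 ≤ 0, skip; w3: 26/3 = 26/3.
Smallest ratio is 26/3 in the row of w3, so w3 leaves.

w3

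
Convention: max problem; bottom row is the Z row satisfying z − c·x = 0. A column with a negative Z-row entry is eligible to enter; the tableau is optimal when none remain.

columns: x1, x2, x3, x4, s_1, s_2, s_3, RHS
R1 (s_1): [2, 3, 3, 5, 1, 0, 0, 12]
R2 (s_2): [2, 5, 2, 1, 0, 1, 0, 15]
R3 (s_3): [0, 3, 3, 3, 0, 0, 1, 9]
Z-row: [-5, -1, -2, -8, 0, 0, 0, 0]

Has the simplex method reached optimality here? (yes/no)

no

The Z-row has a negative entry -8 in column x4, so it is not optimal.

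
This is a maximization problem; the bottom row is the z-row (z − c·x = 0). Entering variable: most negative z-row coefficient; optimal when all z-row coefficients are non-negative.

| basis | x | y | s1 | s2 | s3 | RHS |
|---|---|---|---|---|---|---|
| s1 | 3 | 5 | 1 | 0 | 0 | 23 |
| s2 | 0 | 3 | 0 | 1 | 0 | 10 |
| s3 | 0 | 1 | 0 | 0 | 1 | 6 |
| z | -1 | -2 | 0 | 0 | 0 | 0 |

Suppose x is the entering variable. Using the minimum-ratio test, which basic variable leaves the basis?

Column x entries and ratios — s1: 23/3 = 23/3; s2: 0 ≤ 0, skip; s3: 0 ≤ 0, skip.
Smallest ratio is 23/3 in the row of s1, so s1 leaves.

s1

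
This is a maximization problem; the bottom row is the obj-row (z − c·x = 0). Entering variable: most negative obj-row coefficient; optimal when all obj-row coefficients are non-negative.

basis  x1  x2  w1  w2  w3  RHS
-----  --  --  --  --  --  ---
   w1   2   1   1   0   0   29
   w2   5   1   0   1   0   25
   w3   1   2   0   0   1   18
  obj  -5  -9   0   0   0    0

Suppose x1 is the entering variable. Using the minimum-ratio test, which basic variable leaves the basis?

Column x1 entries and ratios — w1: 29/2 = 29/2; w2: 25/5 = 5; w3: 18/1 = 18.
Smallest ratio is 5 in the row of w2, so w2 leaves.

w2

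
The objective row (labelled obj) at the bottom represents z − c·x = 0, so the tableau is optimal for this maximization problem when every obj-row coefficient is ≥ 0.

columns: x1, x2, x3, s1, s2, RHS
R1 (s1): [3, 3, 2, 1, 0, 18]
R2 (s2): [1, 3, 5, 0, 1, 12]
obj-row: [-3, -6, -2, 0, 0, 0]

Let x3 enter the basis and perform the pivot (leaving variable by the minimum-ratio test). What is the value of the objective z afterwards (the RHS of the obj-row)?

Ratio test on column x3 — row 1: 18/2 = 9; row 2: 12/5 = 12/5. Minimum is 12/5 at row 2 (s2 leaves); pivot element 5.
Pivot on row 2; the obj-row RHS becomes 0 − (-2)·(12/5) = 24/5.

24/5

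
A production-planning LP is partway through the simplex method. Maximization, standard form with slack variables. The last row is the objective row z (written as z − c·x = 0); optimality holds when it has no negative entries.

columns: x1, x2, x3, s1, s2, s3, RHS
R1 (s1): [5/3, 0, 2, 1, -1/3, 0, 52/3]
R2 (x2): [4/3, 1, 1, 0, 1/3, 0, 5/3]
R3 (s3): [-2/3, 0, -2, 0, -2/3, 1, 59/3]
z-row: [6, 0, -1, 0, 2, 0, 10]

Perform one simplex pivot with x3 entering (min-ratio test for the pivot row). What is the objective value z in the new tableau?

Ratio test on column x3 — row 1: (52/3)/2 = 26/3; row 2: (5/3)/1 = 5/3; row 3: entry -2 ≤ 0. Minimum is 5/3 at row 2 (x2 leaves); pivot element 1.
Pivot on row 2; the z-row RHS becomes 10 − (-1)·(5/3) = 35/3.

35/3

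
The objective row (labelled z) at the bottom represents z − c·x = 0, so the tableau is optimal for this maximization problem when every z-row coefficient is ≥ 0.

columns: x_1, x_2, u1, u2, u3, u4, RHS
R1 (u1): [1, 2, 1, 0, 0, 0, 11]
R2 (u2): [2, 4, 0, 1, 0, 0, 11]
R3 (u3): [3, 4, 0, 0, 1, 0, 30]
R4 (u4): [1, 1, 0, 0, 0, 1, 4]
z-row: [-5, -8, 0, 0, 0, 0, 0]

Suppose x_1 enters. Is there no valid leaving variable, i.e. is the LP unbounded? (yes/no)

no

Column x_1 has positive entries in row(s) 1, 2, 3, 4, so the ratio test bounds it — not unbounded.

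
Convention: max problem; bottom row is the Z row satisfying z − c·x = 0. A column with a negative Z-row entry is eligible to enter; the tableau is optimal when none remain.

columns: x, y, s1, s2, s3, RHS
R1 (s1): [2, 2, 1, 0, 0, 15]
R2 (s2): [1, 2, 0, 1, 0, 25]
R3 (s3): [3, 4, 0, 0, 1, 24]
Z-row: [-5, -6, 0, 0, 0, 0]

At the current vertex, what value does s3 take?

s3 is basic (row 3); its value is the RHS of that row, 24.

24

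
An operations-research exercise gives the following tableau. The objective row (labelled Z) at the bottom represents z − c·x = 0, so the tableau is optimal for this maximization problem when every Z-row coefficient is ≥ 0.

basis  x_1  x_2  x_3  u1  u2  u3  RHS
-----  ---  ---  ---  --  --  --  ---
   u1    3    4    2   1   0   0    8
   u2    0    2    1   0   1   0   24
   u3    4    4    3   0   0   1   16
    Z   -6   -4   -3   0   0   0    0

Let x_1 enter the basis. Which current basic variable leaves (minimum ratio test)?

Column x_1 entries and ratios — u1: 8/3 = 8/3; u2: 0 ≤ 0, skip; u3: 16/4 = 4.
Smallest ratio is 8/3 in the row of u1, so u1 leaves.

u1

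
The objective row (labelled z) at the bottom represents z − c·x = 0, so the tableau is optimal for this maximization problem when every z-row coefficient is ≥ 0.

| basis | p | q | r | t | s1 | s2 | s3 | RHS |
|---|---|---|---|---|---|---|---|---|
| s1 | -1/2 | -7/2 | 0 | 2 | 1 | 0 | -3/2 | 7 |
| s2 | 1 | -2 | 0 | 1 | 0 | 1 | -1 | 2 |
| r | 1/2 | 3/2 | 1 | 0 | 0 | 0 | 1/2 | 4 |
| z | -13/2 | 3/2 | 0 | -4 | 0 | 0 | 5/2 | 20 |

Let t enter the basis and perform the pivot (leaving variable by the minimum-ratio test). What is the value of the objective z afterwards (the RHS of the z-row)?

Ratio test on column t — row 1: 7/2 = 7/2; row 2: 2/1 = 2; row 3: entry 0 ≤ 0. Minimum is 2 at row 2 (s2 leaves); pivot element 1.
Pivot on row 2; the z-row RHS becomes 20 − (-4)·2 = 28.

28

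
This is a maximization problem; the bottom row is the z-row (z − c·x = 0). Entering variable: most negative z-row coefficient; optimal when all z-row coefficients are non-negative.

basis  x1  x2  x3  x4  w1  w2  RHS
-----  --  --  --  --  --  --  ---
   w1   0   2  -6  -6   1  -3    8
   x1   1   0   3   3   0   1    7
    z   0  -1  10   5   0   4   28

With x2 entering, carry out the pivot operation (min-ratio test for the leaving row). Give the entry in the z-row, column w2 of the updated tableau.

Ratio test on column x2 — row 1: 8/2 = 4; row 2: entry 0 ≤ 0. Minimum is 4 at row 1 (w1 leaves); pivot element 2.
Divide row 1 by 2; eliminate column x2 from the other rows.
z-row update in column w2: 4 − (-1)·(-3/2) = 5/2.

5/2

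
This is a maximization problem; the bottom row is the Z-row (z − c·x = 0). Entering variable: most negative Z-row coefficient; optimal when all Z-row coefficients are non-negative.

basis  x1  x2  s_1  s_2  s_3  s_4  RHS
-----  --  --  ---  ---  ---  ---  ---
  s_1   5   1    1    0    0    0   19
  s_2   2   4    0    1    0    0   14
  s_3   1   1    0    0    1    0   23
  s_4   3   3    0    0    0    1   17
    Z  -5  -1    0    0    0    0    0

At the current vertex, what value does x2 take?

x2 is not in the basis, so in the current basic feasible solution x2 = 0.

0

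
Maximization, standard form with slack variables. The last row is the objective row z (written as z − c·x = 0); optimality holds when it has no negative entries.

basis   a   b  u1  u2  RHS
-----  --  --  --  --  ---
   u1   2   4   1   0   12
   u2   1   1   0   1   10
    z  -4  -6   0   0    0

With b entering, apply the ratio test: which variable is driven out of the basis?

Column b entries and ratios — u1: 12/4 = 3; u2: 10/1 = 10.
Smallest ratio is 3 in the row of u1, so u1 leaves.

u1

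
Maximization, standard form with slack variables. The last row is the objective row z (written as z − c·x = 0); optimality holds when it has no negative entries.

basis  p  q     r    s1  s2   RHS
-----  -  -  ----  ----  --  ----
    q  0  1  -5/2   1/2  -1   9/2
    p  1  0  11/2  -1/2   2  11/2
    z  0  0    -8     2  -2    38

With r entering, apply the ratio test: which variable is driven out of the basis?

p

Column r entries and ratios — q: -5/2 ≤ 0, skip; p: (11/2)/(11/2) = 1.
Smallest ratio is 1 in the row of p, so p leaves.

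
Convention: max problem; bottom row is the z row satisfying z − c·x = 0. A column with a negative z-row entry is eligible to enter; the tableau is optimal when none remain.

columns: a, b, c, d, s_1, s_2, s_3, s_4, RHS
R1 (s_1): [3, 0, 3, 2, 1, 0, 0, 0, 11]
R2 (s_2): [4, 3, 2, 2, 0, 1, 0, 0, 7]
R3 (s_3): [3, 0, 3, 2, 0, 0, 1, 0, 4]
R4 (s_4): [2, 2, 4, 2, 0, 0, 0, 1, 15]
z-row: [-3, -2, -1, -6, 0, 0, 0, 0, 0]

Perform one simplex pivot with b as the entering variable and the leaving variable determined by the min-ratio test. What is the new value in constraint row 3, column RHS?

Ratio test on column b — row 1: entry 0 ≤ 0; row 2: 7/3 = 7/3; row 3: entry 0 ≤ 0; row 4: 15/2 = 15/2. Minimum is 7/3 at row 2 (s_2 leaves); pivot element 3.
Divide row 2 by 3; eliminate column b from the other rows.
Row 3 update in column RHS: 4 − 0·(7/3) = 4.

4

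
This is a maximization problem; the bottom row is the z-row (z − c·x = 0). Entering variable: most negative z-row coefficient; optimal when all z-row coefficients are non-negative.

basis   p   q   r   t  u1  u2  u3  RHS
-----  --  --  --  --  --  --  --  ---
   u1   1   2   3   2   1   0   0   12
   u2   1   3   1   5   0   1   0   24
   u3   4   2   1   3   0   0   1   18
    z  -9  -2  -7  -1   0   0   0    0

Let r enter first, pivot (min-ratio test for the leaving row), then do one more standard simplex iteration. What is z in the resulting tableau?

588/11

Ratio test on column r — row 1: 12/3 = 4; row 2: 24/1 = 24; row 3: 18/1 = 18. Minimum is 4 at row 1 (u1 leaves); pivot element 3.
Pivot on row 1; the z-row RHS becomes 0 − (-7)·4 = 28.
Next entering variable (most negative z-row entry -20/3): p.
Ratio test on column p — row 1: 4/(1/3) = 12; row 2: 20/(2/3) = 30; row 3: 14/(11/3) = 42/11. Minimum is 42/11 at row 3 (u3 leaves); pivot element 11/3.
After the second pivot the z-row RHS is 28 − (-20/3)·(42/11) = 588/11.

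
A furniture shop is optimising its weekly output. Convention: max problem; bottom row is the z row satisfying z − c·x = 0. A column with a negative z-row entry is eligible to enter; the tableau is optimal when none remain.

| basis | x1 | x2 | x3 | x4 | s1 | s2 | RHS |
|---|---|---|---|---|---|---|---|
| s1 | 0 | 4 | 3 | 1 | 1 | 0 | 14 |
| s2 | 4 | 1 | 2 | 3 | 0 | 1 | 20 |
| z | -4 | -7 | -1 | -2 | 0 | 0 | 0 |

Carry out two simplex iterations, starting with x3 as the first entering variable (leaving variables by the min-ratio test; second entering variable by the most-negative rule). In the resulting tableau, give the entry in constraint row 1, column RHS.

Ratio test on column x3 — row 1: 14/3 = 14/3; row 2: 20/2 = 10. Minimum is 14/3 at row 1 (s1 leaves); pivot element 3.
Divide row 1 by 3; eliminate column x3 from the other rows.
Second iteration: most negative z-row entry is -17/3 in column x2, so x2 enters.
Ratio test on column x2 — row 1: (14/3)/(4/3) = 7/2; row 2: entry -5/3 ≤ 0. Minimum is 7/2 at row 1 (x3 leaves); pivot element 4/3.
Divide row 1 by 4/3; eliminate column x2 from the other rows.
After both pivots, the entry at constraint row 1, column RHS is 7/2.

7/2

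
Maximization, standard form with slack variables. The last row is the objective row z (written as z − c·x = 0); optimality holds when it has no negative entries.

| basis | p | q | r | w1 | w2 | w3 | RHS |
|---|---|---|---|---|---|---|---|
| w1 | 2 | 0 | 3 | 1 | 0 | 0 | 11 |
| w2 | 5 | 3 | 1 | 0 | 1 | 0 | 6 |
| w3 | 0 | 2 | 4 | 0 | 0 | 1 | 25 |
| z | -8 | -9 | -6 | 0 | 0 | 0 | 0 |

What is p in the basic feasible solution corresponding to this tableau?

p is not in the basis, so in the current basic feasible solution p = 0.

0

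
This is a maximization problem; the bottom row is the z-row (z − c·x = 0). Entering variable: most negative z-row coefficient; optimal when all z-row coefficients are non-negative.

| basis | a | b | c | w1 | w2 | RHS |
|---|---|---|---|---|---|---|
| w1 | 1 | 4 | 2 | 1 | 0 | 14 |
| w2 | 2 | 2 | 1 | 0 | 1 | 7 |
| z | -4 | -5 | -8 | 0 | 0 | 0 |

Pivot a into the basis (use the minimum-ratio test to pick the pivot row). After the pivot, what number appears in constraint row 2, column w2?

Ratio test on column a — row 1: 14/1 = 14; row 2: 7/2 = 7/2. Minimum is 7/2 at row 2 (w2 leaves); pivot element 2.
Divide row 2 by 2; eliminate column a from the other rows.
In the new row 2, the w2 entry is the old entry divided by the pivot: 1/2 = 1/2.

1/2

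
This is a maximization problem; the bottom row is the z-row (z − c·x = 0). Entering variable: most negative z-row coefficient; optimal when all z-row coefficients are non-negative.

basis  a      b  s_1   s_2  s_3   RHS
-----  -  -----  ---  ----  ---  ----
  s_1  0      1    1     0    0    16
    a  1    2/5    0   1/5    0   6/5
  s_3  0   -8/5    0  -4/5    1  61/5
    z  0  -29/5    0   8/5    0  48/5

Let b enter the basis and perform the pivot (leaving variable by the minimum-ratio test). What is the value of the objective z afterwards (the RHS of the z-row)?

Ratio test on column b — row 1: 16/1 = 16; row 2: (6/5)/(2/5) = 3; row 3: entry -8/5 ≤ 0. Minimum is 3 at row 2 (a leaves); pivot element 2/5.
Pivot on row 2; the z-row RHS becomes 48/5 − (-29/5)·3 = 27.

27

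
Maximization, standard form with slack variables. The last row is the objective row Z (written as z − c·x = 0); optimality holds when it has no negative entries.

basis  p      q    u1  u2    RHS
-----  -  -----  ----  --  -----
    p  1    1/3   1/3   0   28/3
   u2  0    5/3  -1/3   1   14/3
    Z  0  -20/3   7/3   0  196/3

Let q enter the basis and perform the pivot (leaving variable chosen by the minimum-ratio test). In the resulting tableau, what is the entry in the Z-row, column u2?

Ratio test on column q — row 1: (28/3)/(1/3) = 28; row 2: (14/3)/(5/3) = 14/5. Minimum is 14/5 at row 2 (u2 leaves); pivot element 5/3.
Divide row 2 by 5/3; eliminate column q from the other rows.
Z-row update in column u2: 0 − (-20/3)·(3/5) = 4.

4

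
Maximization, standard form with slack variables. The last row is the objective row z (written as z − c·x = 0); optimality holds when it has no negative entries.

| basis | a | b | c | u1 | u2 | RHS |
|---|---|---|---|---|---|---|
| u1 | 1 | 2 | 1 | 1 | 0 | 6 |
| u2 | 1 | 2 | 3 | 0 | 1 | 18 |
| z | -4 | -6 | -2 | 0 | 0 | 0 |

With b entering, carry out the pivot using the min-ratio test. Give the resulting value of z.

Ratio test on column b — row 1: 6/2 = 3; row 2: 18/2 = 9. Minimum is 3 at row 1 (u1 leaves); pivot element 2.
Pivot on row 1; the z-row RHS becomes 0 − (-6)·3 = 18.

18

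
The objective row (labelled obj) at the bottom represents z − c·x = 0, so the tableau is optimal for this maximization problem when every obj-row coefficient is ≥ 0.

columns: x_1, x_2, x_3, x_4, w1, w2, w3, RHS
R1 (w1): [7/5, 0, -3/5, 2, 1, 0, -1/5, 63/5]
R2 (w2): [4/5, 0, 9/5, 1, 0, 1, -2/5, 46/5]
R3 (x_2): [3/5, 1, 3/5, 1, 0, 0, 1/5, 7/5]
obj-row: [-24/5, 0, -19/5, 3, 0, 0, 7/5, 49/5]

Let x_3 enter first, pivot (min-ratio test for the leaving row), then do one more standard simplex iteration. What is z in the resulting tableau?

Ratio test on column x_3 — row 1: entry -3/5 ≤ 0; row 2: (46/5)/(9/5) = 46/9; row 3: (7/5)/(3/5) = 7/3. Minimum is 7/3 at row 3 (x_2 leaves); pivot element 3/5.
Pivot on row 3; the obj-row RHS becomes 49/5 − (-19/5)·(7/3) = 56/3.
Next entering variable (most negative obj-row entry -1): x_1.
Ratio test on column x_1 — row 1: 14/2 = 7; row 2: entry -1 ≤ 0; row 3: (7/3)/1 = 7/3. Minimum is 7/3 at row 3 (x_3 leaves); pivot element 1.
After the second pivot the obj-row RHS is 56/3 − (-1)·(7/3) = 21.

21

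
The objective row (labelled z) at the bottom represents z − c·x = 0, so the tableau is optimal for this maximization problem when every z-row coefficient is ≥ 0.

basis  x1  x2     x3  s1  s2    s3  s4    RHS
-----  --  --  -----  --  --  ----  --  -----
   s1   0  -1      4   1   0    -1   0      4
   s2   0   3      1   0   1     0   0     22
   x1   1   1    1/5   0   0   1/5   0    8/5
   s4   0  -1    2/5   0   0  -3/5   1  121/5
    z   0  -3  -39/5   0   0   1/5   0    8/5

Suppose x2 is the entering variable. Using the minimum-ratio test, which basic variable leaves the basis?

Column x2 entries and ratios — s1: -1 ≤ 0, skip; s2: 22/3 = 22/3; x1: (8/5)/1 = 8/5; s4: -1 ≤ 0, skip.
Smallest ratio is 8/5 in the row of x1, so x1 leaves.

x1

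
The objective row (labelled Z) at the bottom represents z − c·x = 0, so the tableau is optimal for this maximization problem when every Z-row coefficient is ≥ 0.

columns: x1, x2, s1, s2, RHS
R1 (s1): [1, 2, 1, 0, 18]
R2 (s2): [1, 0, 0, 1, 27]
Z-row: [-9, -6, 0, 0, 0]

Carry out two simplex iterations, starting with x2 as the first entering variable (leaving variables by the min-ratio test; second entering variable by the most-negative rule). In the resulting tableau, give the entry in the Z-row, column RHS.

Ratio test on column x2 — row 1: 18/2 = 9; row 2: entry 0 ≤ 0. Minimum is 9 at row 1 (s1 leaves); pivot element 2.
Divide row 1 by 2; eliminate column x2 from the other rows.
Second iteration: most negative Z-row entry is -6 in column x1, so x1 enters.
Ratio test on column x1 — row 1: 9/(1/2) = 18; row 2: 27/1 = 27. Minimum is 18 at row 1 (x2 leaves); pivot element 1/2.
Divide row 1 by 1/2; eliminate column x1 from the other rows.
After both pivots, the entry at the Z-row, column RHS is 162.

162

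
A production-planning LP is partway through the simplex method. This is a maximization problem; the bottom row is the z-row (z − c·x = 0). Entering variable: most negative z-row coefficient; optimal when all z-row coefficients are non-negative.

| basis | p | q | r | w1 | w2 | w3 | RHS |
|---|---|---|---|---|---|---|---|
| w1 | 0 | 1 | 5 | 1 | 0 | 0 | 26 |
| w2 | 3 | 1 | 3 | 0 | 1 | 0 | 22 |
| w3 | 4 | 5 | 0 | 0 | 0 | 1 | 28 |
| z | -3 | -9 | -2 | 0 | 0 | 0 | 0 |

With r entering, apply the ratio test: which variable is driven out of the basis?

Column r entries and ratios — w1: 26/5 = 26/5; w2: 22/3 = 22/3; w3: 0 ≤ 0, skip.
Smallest ratio is 26/5 in the row of w1, so w1 leaves.

w1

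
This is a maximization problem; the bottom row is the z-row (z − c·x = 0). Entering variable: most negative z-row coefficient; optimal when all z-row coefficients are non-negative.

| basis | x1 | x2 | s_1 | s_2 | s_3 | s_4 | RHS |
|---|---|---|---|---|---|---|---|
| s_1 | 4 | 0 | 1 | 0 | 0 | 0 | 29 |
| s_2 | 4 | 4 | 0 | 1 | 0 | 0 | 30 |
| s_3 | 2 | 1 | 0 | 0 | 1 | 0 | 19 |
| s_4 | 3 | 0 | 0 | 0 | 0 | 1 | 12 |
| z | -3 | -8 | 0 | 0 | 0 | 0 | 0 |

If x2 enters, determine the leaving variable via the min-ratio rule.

Column x2 entries and ratios — s_1: 0 ≤ 0, skip; s_2: 30/4 = 15/2; s_3: 19/1 = 19; s_4: 0 ≤ 0, skip.
Smallest ratio is 15/2 in the row of s_2, so s_2 leaves.

s_2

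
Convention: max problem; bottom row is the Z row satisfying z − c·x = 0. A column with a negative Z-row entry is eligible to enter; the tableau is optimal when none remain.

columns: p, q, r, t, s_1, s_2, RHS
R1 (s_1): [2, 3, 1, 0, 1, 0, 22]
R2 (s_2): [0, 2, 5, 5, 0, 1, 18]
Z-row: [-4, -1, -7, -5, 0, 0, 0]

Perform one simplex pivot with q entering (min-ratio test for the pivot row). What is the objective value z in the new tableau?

Ratio test on column q — row 1: 22/3 = 22/3; row 2: 18/2 = 9. Minimum is 22/3 at row 1 (s_1 leaves); pivot element 3.
Pivot on row 1; the Z-row RHS becomes 0 − (-1)·(22/3) = 22/3.

22/3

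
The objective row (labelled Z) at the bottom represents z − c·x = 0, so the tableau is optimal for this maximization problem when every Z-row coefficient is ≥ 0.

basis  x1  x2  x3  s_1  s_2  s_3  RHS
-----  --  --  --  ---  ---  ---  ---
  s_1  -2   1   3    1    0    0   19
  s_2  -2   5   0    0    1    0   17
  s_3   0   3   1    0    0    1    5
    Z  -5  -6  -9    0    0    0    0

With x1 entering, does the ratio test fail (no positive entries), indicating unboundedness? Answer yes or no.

yes

Every constraint-row entry in column x1 is ≤ 0, so increasing x1 is unbounded.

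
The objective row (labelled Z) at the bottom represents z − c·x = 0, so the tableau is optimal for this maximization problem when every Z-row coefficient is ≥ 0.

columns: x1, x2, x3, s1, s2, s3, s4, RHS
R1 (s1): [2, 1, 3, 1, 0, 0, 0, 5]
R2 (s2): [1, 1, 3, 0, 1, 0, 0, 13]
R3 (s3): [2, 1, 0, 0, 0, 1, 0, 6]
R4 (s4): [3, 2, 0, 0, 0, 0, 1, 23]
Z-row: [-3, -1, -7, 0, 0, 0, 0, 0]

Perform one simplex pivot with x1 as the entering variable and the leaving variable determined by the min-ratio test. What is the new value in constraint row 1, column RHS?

Ratio test on column x1 — row 1: 5/2 = 5/2; row 2: 13/1 = 13; row 3: 6/2 = 3; row 4: 23/3 = 23/3. Minimum is 5/2 at row 1 (s1 leaves); pivot element 2.
Divide row 1 by 2; eliminate column x1 from the other rows.
In the new row 1, the RHS entry is the old entry divided by the pivot: 5/2 = 5/2.

5/2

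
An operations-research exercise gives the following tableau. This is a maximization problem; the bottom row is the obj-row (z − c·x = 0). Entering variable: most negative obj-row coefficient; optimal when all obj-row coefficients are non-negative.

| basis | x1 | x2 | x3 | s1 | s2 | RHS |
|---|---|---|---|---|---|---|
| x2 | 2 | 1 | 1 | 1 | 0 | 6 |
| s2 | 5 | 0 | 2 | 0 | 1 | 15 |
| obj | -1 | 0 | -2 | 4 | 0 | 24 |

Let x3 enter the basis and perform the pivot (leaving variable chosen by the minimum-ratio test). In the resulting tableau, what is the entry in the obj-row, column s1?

Ratio test on column x3 — row 1: 6/1 = 6; row 2: 15/2 = 15/2. Minimum is 6 at row 1 (x2 leaves); pivot element 1.
Divide row 1 by 1; eliminate column x3 from the other rows.
obj-row update in column s1: 4 − (-2)·1 = 6.

6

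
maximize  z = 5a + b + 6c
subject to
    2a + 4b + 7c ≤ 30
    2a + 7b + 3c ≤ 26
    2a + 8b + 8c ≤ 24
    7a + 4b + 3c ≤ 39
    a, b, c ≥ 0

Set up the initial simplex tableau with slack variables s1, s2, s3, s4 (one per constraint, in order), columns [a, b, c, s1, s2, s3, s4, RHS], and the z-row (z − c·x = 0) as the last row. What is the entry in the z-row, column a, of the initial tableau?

-5

The z-row carries the negated objective coefficients: the a entry is -5.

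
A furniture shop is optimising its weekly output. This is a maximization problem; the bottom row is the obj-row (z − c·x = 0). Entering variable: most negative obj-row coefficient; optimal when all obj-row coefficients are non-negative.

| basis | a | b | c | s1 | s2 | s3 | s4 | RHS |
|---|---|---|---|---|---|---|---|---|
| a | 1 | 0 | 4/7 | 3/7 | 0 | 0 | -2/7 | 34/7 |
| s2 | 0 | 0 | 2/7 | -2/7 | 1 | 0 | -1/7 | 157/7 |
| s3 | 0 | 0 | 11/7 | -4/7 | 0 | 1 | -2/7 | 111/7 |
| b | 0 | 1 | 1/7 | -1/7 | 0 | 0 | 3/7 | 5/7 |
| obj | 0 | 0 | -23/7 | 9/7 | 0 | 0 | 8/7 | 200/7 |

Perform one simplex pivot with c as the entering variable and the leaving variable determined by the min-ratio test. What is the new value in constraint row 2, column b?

-2

Ratio test on column c — row 1: (34/7)/(4/7) = 17/2; row 2: (157/7)/(2/7) = 157/2; row 3: (111/7)/(11/7) = 111/11; row 4: (5/7)/(1/7) = 5. Minimum is 5 at row 4 (b leaves); pivot element 1/7.
Divide row 4 by 1/7; eliminate column c from the other rows.
Row 2 update in column b: 0 − (2/7)·7 = -2.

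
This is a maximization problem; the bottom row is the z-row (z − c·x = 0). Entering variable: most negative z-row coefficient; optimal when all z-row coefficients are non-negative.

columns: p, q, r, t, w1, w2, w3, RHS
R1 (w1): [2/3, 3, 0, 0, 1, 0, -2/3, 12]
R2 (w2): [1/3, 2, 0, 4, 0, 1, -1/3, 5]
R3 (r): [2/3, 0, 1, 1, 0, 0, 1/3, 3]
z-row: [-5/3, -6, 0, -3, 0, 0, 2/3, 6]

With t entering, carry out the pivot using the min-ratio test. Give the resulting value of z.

39/4

Ratio test on column t — row 1: entry 0 ≤ 0; row 2: 5/4 = 5/4; row 3: 3/1 = 3. Minimum is 5/4 at row 2 (w2 leaves); pivot element 4.
Pivot on row 2; the z-row RHS becomes 6 − (-3)·(5/4) = 39/4.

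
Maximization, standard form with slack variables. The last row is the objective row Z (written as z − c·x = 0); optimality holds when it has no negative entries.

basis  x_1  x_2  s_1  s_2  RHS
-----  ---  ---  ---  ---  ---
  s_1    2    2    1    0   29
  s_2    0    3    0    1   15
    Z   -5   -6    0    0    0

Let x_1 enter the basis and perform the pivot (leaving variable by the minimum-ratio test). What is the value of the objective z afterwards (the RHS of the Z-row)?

145/2

Ratio test on column x_1 — row 1: 29/2 = 29/2; row 2: entry 0 ≤ 0. Minimum is 29/2 at row 1 (s_1 leaves); pivot element 2.
Pivot on row 1; the Z-row RHS becomes 0 − (-5)·(29/2) = 145/2.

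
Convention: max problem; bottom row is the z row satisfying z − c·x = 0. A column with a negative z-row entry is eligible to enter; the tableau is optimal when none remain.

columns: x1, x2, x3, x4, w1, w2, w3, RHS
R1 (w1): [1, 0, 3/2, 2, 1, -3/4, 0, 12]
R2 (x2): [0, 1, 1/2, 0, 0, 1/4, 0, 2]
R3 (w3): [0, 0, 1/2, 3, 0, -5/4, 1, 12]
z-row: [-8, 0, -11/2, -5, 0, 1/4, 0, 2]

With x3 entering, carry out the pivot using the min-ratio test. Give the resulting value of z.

Ratio test on column x3 — row 1: 12/(3/2) = 8; row 2: 2/(1/2) = 4; row 3: 12/(1/2) = 24. Minimum is 4 at row 2 (x2 leaves); pivot element 1/2.
Pivot on row 2; the z-row RHS becomes 2 − (-11/2)·4 = 24.

24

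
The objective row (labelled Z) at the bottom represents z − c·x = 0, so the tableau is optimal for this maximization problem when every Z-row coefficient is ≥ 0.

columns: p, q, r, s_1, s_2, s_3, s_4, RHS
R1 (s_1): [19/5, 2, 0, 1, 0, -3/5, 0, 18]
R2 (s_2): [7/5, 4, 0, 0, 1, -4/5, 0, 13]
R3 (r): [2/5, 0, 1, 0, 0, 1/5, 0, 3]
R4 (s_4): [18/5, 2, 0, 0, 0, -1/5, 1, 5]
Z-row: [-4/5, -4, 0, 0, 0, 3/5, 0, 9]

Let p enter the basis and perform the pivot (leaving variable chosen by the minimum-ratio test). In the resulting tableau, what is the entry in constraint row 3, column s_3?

2/9

Ratio test on column p — row 1: 18/(19/5) = 90/19; row 2: 13/(7/5) = 65/7; row 3: 3/(2/5) = 15/2; row 4: 5/(18/5) = 25/18. Minimum is 25/18 at row 4 (s_4 leaves); pivot element 18/5.
Divide row 4 by 18/5; eliminate column p from the other rows.
Row 3 update in column s_3: 1/5 − (2/5)·(-1/18) = 2/9.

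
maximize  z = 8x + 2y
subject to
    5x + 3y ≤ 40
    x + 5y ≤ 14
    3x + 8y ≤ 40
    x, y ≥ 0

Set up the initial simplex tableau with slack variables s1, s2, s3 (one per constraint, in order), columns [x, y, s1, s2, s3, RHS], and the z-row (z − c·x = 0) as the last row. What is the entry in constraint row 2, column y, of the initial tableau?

Constraint 2 has coefficient 5 on y.

5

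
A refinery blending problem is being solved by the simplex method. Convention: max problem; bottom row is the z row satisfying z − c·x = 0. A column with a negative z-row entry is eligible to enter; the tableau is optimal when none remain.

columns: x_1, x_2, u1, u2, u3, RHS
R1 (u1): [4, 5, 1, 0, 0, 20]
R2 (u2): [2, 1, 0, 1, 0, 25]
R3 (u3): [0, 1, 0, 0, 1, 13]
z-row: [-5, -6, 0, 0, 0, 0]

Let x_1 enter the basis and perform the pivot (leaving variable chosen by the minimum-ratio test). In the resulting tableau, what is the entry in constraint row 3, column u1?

0

Ratio test on column x_1 — row 1: 20/4 = 5; row 2: 25/2 = 25/2; row 3: entry 0 ≤ 0. Minimum is 5 at row 1 (u1 leaves); pivot element 4.
Divide row 1 by 4; eliminate column x_1 from the other rows.
Row 3 update in column u1: 0 − 0·(1/4) = 0.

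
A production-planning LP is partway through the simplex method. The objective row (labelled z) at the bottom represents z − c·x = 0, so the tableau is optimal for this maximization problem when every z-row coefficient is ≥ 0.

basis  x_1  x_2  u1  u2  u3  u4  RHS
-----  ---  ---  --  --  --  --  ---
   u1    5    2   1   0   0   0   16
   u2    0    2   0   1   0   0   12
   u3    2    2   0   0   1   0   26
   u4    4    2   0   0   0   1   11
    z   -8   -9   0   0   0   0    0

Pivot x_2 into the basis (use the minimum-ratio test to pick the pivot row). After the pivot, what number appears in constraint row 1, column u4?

-1

Ratio test on column x_2 — row 1: 16/2 = 8; row 2: 12/2 = 6; row 3: 26/2 = 13; row 4: 11/2 = 11/2. Minimum is 11/2 at row 4 (u4 leaves); pivot element 2.
Divide row 4 by 2; eliminate column x_2 from the other rows.
Row 1 update in column u4: 0 − 2·(1/2) = -1.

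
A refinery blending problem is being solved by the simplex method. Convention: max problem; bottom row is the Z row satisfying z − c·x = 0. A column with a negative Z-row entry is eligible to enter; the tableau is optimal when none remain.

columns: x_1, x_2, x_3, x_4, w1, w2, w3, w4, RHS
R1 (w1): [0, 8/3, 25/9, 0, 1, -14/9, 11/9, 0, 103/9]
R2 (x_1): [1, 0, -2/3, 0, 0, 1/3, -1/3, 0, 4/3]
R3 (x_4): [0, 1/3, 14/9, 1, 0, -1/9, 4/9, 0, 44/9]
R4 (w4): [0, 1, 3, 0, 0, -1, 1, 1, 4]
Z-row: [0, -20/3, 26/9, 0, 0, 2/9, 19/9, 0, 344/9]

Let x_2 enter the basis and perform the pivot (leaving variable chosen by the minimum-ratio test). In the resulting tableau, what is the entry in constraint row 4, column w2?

Ratio test on column x_2 — row 1: (103/9)/(8/3) = 103/24; row 2: entry 0 ≤ 0; row 3: (44/9)/(1/3) = 44/3; row 4: 4/1 = 4. Minimum is 4 at row 4 (w4 leaves); pivot element 1.
Divide row 4 by 1; eliminate column x_2 from the other rows.
In the new row 4, the w2 entry is the old entry divided by the pivot: (-1)/1 = -1.

-1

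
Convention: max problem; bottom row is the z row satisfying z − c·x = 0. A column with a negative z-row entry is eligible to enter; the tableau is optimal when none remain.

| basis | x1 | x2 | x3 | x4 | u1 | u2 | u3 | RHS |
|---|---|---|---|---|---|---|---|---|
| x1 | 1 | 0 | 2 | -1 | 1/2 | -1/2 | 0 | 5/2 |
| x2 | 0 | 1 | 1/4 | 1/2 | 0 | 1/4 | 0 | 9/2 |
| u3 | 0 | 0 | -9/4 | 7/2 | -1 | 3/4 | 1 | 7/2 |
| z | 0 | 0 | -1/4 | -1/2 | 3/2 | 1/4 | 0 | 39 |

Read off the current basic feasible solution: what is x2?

x2 is basic (row 2); its value is the RHS of that row, 9/2.

9/2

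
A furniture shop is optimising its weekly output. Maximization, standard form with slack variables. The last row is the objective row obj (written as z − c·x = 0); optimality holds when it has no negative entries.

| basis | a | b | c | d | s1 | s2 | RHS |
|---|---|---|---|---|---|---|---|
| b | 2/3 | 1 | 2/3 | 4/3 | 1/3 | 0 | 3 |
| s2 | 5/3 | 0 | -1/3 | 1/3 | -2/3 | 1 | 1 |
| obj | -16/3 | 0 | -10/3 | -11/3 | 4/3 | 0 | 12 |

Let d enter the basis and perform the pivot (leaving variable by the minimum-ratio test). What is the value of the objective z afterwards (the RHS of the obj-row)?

Ratio test on column d — row 1: 3/(4/3) = 9/4; row 2: 1/(1/3) = 3. Minimum is 9/4 at row 1 (b leaves); pivot element 4/3.
Pivot on row 1; the obj-row RHS becomes 12 − (-11/3)·(9/4) = 81/4.

81/4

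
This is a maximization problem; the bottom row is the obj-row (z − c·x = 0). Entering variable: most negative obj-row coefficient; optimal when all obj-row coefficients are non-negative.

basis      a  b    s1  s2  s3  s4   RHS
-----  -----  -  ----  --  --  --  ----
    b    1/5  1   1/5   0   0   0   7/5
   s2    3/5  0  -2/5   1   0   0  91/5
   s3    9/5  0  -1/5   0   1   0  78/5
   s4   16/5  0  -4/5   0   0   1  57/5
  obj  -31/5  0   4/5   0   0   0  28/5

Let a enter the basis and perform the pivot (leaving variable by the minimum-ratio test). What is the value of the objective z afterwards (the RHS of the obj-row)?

Ratio test on column a — row 1: (7/5)/(1/5) = 7; row 2: (91/5)/(3/5) = 91/3; row 3: (78/5)/(9/5) = 26/3; row 4: (57/5)/(16/5) = 57/16. Minimum is 57/16 at row 4 (s4 leaves); pivot element 16/5.
Pivot on row 4; the obj-row RHS becomes 28/5 − (-31/5)·(57/16) = 443/16.

443/16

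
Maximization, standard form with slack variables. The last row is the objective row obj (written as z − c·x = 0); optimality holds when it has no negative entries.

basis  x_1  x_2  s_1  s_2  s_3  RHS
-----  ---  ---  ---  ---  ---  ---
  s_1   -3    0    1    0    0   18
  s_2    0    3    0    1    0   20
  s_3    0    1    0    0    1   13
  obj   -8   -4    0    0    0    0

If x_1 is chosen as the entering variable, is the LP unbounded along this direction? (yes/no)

Every constraint-row entry in column x_1 is ≤ 0, so increasing x_1 is unbounded.

yes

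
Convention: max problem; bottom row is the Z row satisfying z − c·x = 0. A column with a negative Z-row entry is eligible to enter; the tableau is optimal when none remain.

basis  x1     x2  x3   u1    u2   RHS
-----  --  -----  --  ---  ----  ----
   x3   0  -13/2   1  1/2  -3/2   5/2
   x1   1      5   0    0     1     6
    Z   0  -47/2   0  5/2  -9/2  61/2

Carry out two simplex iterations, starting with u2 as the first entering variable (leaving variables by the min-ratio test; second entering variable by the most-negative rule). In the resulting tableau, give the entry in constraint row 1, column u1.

1/2

Ratio test on column u2 — row 1: entry -3/2 ≤ 0; row 2: 6/1 = 6. Minimum is 6 at row 2 (x1 leaves); pivot element 1.
Divide row 2 by 1; eliminate column u2 from the other rows.
Second iteration: most negative Z-row entry is -1 in column x2, so x2 enters.
Ratio test on column x2 — row 1: (23/2)/1 = 23/2; row 2: 6/5 = 6/5. Minimum is 6/5 at row 2 (u2 leaves); pivot element 5.
Divide row 2 by 5; eliminate column x2 from the other rows.
After both pivots, the entry at constraint row 1, column u1 is 1/2.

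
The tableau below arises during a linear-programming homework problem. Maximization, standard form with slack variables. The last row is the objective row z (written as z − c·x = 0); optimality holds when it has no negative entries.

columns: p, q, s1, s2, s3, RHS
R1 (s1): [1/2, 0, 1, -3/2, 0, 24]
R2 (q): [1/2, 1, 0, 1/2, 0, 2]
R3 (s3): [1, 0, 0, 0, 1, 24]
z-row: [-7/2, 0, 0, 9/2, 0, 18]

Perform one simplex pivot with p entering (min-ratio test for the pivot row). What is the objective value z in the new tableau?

32

Ratio test on column p — row 1: 24/(1/2) = 48; row 2: 2/(1/2) = 4; row 3: 24/1 = 24. Minimum is 4 at row 2 (q leaves); pivot element 1/2.
Pivot on row 2; the z-row RHS becomes 18 − (-7/2)·4 = 32.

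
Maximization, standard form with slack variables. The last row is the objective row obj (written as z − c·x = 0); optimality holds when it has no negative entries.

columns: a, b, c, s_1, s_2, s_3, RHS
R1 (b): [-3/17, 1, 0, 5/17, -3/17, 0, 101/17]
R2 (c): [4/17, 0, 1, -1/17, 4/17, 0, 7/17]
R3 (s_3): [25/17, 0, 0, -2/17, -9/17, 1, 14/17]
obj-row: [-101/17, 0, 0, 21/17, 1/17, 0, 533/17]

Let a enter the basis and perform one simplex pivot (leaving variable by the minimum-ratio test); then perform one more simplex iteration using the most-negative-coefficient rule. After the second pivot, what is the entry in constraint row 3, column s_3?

Ratio test on column a — row 1: entry -3/17 ≤ 0; row 2: (7/17)/(4/17) = 7/4; row 3: (14/17)/(25/17) = 14/25. Minimum is 14/25 at row 3 (s_3 leaves); pivot element 25/17.
Divide row 3 by 25/17; eliminate column a from the other rows.
Second iteration: most negative obj-row entry is -52/25 in column s_2, so s_2 enters.
Ratio test on column s_2 — row 1: entry -6/25 ≤ 0; row 2: (7/25)/(8/25) = 7/8; row 3: entry -9/25 ≤ 0. Minimum is 7/8 at row 2 (c leaves); pivot element 8/25.
Divide row 2 by 8/25; eliminate column s_2 from the other rows.
After both pivots, the entry at constraint row 3, column s_3 is 1/2.

1/2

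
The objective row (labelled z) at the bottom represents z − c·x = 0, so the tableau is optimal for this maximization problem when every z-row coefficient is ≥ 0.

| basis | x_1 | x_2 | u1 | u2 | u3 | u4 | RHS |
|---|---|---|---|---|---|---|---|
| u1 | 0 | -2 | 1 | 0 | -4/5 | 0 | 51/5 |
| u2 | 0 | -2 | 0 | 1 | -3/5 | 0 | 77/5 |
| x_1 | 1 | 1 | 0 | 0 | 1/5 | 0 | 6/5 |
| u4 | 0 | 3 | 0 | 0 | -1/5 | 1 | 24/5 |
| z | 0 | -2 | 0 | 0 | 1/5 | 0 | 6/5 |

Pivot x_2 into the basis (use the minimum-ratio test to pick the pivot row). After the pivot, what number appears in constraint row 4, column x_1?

-3

Ratio test on column x_2 — row 1: entry -2 ≤ 0; row 2: entry -2 ≤ 0; row 3: (6/5)/1 = 6/5; row 4: (24/5)/3 = 8/5. Minimum is 6/5 at row 3 (x_1 leaves); pivot element 1.
Divide row 3 by 1; eliminate column x_2 from the other rows.
Row 4 update in column x_1: 0 − 3·1 = -3.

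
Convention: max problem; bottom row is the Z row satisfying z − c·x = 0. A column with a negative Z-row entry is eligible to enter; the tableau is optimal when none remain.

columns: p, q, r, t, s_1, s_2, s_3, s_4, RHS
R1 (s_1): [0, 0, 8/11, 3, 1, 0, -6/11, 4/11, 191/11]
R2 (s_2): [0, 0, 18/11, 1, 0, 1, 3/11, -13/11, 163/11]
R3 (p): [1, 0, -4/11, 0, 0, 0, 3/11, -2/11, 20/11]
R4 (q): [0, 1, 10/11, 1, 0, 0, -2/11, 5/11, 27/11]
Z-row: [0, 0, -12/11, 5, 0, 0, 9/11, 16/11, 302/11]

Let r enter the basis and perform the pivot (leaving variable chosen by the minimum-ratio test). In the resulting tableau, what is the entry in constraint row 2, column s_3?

3/5

Ratio test on column r — row 1: (191/11)/(8/11) = 191/8; row 2: (163/11)/(18/11) = 163/18; row 3: entry -4/11 ≤ 0; row 4: (27/11)/(10/11) = 27/10. Minimum is 27/10 at row 4 (q leaves); pivot element 10/11.
Divide row 4 by 10/11; eliminate column r from the other rows.
Row 2 update in column s_3: 3/11 − (18/11)·(-1/5) = 3/5.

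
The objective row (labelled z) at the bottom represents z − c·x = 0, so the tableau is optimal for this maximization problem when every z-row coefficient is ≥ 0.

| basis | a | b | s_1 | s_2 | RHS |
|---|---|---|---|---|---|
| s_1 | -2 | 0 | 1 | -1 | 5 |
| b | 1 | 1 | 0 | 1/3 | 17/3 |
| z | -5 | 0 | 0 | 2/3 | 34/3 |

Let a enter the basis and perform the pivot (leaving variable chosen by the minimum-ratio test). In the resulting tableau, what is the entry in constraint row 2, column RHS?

Ratio test on column a — row 1: entry -2 ≤ 0; row 2: (17/3)/1 = 17/3. Minimum is 17/3 at row 2 (b leaves); pivot element 1.
Divide row 2 by 1; eliminate column a from the other rows.
In the new row 2, the RHS entry is the old entry divided by the pivot: (17/3)/1 = 17/3.

17/3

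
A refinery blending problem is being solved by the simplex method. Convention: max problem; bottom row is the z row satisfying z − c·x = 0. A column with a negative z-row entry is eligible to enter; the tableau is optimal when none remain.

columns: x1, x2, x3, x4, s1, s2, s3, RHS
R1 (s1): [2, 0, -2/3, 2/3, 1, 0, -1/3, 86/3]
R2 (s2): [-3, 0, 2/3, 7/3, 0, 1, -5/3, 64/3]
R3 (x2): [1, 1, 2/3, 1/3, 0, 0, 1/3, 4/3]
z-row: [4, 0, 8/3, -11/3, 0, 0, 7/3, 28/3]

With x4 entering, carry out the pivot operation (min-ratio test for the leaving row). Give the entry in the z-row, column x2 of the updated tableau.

Ratio test on column x4 — row 1: (86/3)/(2/3) = 43; row 2: (64/3)/(7/3) = 64/7; row 3: (4/3)/(1/3) = 4. Minimum is 4 at row 3 (x2 leaves); pivot element 1/3.
Divide row 3 by 1/3; eliminate column x4 from the other rows.
z-row update in column x2: 0 − (-11/3)·3 = 11.

11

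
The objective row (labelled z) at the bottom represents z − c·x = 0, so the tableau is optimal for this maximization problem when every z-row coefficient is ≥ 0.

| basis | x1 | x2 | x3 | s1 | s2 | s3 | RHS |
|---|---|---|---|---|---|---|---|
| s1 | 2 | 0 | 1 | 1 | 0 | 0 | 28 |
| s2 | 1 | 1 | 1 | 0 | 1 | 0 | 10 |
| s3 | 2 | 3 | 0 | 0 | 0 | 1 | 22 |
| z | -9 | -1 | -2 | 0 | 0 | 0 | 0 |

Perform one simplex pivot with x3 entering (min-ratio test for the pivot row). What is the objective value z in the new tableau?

Ratio test on column x3 — row 1: 28/1 = 28; row 2: 10/1 = 10; row 3: entry 0 ≤ 0. Minimum is 10 at row 2 (s2 leaves); pivot element 1.
Pivot on row 2; the z-row RHS becomes 0 − (-2)·10 = 20.

20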